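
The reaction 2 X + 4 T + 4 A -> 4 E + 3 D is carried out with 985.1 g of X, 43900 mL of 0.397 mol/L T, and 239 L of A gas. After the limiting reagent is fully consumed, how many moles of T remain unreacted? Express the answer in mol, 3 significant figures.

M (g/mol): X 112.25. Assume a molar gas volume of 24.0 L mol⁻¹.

n(X) = 985.1 / 112.25 = 8.776 mol
n(T) = 0.397 × 43900/1000 = 17.43 mol
n(A) = 239.0 / 24.0 = 9.958 mol
n/ν → X: 4.388, T: 4.358, A: 2.490; A is limiting.
T consumed = (4/4) × 9.958 = 9.958 mol
T remaining = 17.43 − 9.958 = 7.472 mol

7.47 mol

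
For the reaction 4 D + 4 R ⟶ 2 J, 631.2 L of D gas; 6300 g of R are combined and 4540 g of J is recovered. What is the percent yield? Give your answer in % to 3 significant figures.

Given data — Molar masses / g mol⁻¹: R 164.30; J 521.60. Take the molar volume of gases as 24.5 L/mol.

67.6 %

n(D) = 631.2 / 24.5 = 25.76 mol
n(R) = 6300 / 164.30 = 38.34 mol
n/ν for D = 25.76/4 = 6.440
n/ν for R = 38.34/4 = 9.585
Smallest n/ν is D → limiting reagent.
theoretical n(J) = (2/4) × 25.76 = 12.88 mol → 6718 g
% yield = 4540 / 6718 × 100 = 67.58 %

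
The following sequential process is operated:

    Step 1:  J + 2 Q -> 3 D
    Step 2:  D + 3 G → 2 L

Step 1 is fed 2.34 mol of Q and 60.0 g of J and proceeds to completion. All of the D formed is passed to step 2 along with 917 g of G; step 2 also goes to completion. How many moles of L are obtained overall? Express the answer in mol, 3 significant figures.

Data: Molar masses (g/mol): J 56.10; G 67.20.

Step 1:
n(Q) = 2.340 mol
n(J) = 60.00 / 56.10 = 1.070 mol
n/ν → Q: 1.170, J: 1.070; J is limiting.
n(D) produced = (3/1) × 1.070 = 3.210 mol
Step 2:
n(D) available = 3.210 mol
n(G) = 917.0 / 67.20 = 13.65 mol
n/ν → D: 3.210, G: 4.550; D is limiting.
n(L) = (2/1) × 3.210 = 6.420 mol

6.42 mol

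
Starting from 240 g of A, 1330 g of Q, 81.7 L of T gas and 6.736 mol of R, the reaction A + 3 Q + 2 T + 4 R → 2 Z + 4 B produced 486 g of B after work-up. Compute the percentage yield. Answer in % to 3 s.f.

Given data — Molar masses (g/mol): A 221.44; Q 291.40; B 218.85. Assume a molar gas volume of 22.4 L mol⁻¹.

n(A) = 240.0 / 221.44 = 1.084 mol
n(Q) = 1330 / 291.40 = 4.564 mol
n(T) = 81.70 / 22.4 = 3.647 mol
n(R) = 6.736 mol
n/ν → A: 1.084, Q: 1.521, T: 1.824, R: 1.684; A is limiting.
theoretical n(B) = (4/1) × 1.084 = 4.336 mol → 948.9 g
% yield = 486 / 948.9 × 100 = 51.22 %

51.2 %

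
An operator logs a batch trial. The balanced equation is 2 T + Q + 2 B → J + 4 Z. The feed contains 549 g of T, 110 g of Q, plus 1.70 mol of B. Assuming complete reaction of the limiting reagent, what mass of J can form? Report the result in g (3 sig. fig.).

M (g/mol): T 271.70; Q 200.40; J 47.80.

26.2 g

n(T) = 549.0 / 271.70 = 2.021 mol
n(Q) = 110.0 / 200.40 = 0.5489 mol
n(B) = 1.700 mol
n/ν for T = 2.021/2 = 1.011
n/ν for Q = 0.5489/1 = 0.5489
n/ν for B = 1.700/2 = 0.8500
Smallest n/ν is Q → limiting reagent.
n(J) = (1/1) × 0.5489 = 0.5489 mol
mass = 0.5489 × 47.80 = 26.24 g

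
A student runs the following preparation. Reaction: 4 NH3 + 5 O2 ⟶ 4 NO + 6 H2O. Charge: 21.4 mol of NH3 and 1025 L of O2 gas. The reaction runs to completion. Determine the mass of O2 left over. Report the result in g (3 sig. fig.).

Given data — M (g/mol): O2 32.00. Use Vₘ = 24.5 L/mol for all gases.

n(NH3) = 21.40 mol
n(O2) = 1025 / 24.5 = 41.84 mol
n/ν for NH3 = 21.40/4 = 5.350
n/ν for O2 = 41.84/5 = 8.368
Smallest n/ν is NH3 → limiting reagent.
O2 consumed = (5/4) × 21.40 = 26.75 mol
O2 remaining = 41.84 − 26.75 = 15.09 mol
mass = 15.09 × 32.00 = 482.9 g

483 g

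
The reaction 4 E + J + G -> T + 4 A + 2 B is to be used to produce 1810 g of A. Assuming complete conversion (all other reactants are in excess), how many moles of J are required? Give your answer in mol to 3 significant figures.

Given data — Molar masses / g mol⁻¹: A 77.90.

5.81 mol

n(A) = 1810 / 77.90 = 23.23 mol
n(J) = (1/4) × 23.23 = 5.808 mol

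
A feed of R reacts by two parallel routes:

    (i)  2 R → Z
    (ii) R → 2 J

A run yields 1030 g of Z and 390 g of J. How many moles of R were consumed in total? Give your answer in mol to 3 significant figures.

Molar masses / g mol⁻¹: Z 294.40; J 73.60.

9.65 mol

n(Z) = 1030 / 294.40 = 3.499 mol
n(J) = 390 / 73.60 = 5.299 mol
n(R) via (i) = (2/1)×3.499 = 6.998 mol
n(R) via (ii) = (1/2)×5.299 = 2.650 mol
total n(R) = 6.998 + 2.650 = 9.648 mol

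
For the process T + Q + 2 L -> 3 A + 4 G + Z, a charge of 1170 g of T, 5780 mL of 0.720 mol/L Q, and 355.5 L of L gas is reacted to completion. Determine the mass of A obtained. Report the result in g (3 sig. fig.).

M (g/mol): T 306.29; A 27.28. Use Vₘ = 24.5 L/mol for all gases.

n(T) = 1170 / 306.29 = 3.820 mol
n(Q) = 0.720 × 5780/1000 = 4.162 mol
n(L) = 355.5 / 24.5 = 14.51 mol
n/ν for T = 3.820/1 = 3.820
n/ν for Q = 4.162/1 = 4.162
n/ν for L = 14.51/2 = 7.255
Smallest n/ν is T → limiting reagent.
n(A) = (3/1) × 3.820 = 11.46 mol
mass = 11.46 × 27.28 = 312.6 g

313 g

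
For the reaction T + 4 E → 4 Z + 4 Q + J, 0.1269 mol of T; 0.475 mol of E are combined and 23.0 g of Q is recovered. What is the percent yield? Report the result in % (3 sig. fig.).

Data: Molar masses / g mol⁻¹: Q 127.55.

38.0 %

n(T) = 0.1269 mol
n(E) = 0.4750 mol
n/ν → T: 0.1269, E: 0.1188; E is limiting.
theoretical n(Q) = (4/4) × 0.4750 = 0.4750 mol → 60.59 g
% yield = 23.0 / 60.59 × 100 = 37.96 %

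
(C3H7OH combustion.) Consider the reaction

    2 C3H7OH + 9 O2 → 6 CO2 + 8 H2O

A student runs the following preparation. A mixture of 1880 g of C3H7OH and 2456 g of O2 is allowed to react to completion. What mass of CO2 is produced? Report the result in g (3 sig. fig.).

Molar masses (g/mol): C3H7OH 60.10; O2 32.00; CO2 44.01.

2250 g

n(C3H7OH) = 1880 / 60.10 = 31.28 mol
n(O2) = 2456 / 32.00 = 76.75 mol
n/ν for C3H7OH = 31.28/2 = 15.64
n/ν for O2 = 76.75/9 = 8.528
Smallest n/ν is O2 → limiting reagent.
n(CO2) = (6/9) × 76.75 = 51.17 mol
mass = 51.17 × 44.01 = 2252 g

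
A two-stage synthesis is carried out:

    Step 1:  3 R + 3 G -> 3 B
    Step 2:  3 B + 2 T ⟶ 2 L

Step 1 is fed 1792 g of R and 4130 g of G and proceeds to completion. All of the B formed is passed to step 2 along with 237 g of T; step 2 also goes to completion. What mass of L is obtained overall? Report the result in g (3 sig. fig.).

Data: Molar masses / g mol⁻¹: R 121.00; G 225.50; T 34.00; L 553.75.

Step 1:
n(R) = 1792 / 121.00 = 14.81 mol
n(G) = 4130 / 225.50 = 18.31 mol
n/ν for R = 14.81/3 = 4.937
n/ν for G = 18.31/3 = 6.103
Smallest n/ν is R → limiting reagent.
n(B) produced = (3/3) × 14.81 = 14.81 mol
Step 2:
n(B) available = 14.81 mol
n(T) = 237.0 / 34.00 = 6.971 mol
n/ν for B = 14.81/3 = 4.937
n/ν for T = 6.971/2 = 3.486
Smallest n/ν is T → limiting reagent.
n(L) = (2/2) × 6.971 = 6.971 mol
mass = 6.971 × 553.75 = 3860 g

3860 g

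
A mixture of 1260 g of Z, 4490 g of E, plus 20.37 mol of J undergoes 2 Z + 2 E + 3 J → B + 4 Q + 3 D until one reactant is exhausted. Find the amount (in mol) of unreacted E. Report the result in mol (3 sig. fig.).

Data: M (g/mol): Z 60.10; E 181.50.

n(Z) = 1260 / 60.10 = 20.97 mol
n(E) = 4490 / 181.50 = 24.74 mol
n(J) = 20.37 mol
n/ν → Z: 10.49, E: 12.37, J: 6.790; J is limiting.
E consumed = (2/3) × 20.37 = 13.58 mol
E remaining = 24.74 − 13.58 = 11.16 mol

11.2 mol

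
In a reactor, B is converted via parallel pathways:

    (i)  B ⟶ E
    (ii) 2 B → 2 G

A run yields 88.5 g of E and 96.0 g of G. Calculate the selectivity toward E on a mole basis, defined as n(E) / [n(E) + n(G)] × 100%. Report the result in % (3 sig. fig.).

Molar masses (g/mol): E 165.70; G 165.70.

48.0 %

n(E) = 88.5 / 165.70 = 0.5341 mol
n(G) = 96.0 / 165.70 = 0.5794 mol
selectivity = 0.5341/(0.5341+0.5794) × 100 = 47.97 %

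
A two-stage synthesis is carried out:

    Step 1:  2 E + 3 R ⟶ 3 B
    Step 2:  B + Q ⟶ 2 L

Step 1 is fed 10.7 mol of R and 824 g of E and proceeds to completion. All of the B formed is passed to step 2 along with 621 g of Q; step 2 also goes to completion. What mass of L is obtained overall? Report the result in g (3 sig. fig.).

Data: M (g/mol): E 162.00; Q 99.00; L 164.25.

Step 1:
n(R) = 10.70 mol
n(E) = 824.0 / 162.00 = 5.086 mol
n/ν for R = 10.70/3 = 3.567
n/ν for E = 5.086/2 = 2.543
Smallest n/ν is E → limiting reagent.
n(B) produced = (3/2) × 5.086 = 7.629 mol
Step 2:
n(B) available = 7.629 mol
n(Q) = 621.0 / 99.00 = 6.273 mol
n/ν for B = 7.629/1 = 7.629
n/ν for Q = 6.273/1 = 6.273
Smallest n/ν is Q → limiting reagent.
n(L) = (2/1) × 6.273 = 12.55 mol
mass = 12.55 × 164.25 = 2061 g

2060 g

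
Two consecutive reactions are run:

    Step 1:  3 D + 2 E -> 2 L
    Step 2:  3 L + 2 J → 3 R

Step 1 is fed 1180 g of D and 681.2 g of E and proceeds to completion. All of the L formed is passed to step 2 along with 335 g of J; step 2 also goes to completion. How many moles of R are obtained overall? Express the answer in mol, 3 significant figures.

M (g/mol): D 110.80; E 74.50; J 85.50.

Step 1:
n(D) = 1180 / 110.80 = 10.65 mol
n(E) = 681.2 / 74.50 = 9.144 mol
n/ν for D = 10.65/3 = 3.550
n/ν for E = 9.144/2 = 4.572
Smallest n/ν is D → limiting reagent.
n(L) produced = (2/3) × 10.65 = 7.100 mol
Step 2:
n(L) available = 7.100 mol
n(J) = 335.0 / 85.50 = 3.918 mol
n/ν for L = 7.100/3 = 2.367
n/ν for J = 3.918/2 = 1.959
Smallest n/ν is J → limiting reagent.
n(R) = (3/2) × 3.918 = 5.877 mol

5.88 mol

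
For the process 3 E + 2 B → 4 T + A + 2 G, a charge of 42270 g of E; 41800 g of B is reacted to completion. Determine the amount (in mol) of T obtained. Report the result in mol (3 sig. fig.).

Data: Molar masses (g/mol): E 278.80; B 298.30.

n(E) = 42270 / 278.80 = 151.6 mol
n(B) = 41800 / 298.30 = 140.1 mol
n/ν for E = 151.6/3 = 50.53
n/ν for B = 140.1/2 = 70.05
Smallest n/ν is E → limiting reagent.
n(T) = (4/3) × 151.6 = 202.1 mol

202 mol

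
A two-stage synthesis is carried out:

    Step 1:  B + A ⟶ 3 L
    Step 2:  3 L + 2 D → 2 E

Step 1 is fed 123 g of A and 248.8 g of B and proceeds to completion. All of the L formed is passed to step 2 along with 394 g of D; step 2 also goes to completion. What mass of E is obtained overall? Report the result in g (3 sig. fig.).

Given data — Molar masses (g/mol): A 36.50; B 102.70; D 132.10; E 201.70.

602 g

Step 1:
n(A) = 123.0 / 36.50 = 3.370 mol
n(B) = 248.8 / 102.70 = 2.423 mol
n/ν for A = 3.370/1 = 3.370
n/ν for B = 2.423/1 = 2.423
Smallest n/ν is B → limiting reagent.
n(L) produced = (3/1) × 2.423 = 7.269 mol
Step 2:
n(L) available = 7.269 mol
n(D) = 394.0 / 132.10 = 2.983 mol
n/ν for L = 7.269/3 = 2.423
n/ν for D = 2.983/2 = 1.492
Smallest n/ν is D → limiting reagent.
n(E) = (2/2) × 2.983 = 2.983 mol
mass = 2.983 × 201.70 = 601.7 g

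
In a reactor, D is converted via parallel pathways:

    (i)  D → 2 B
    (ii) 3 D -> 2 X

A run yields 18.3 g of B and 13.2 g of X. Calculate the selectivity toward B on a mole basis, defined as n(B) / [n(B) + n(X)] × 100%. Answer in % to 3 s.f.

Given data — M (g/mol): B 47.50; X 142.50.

80.6 %

n(B) = 18.3 / 47.50 = 0.3853 mol
n(X) = 13.2 / 142.50 = 0.09263 mol
selectivity = 0.3853/(0.3853+0.09263) × 100 = 80.62 %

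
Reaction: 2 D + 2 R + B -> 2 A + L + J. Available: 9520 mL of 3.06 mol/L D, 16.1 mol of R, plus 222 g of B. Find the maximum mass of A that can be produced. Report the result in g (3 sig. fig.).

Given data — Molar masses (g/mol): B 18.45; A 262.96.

4230 g

n(D) = 3.06 × 9520/1000 = 29.13 mol
n(R) = 16.10 mol
n(B) = 222.0 / 18.45 = 12.03 mol
n/ν for D = 29.13/2 = 14.57
n/ν for R = 16.10/2 = 8.050
n/ν for B = 12.03/1 = 12.03
Smallest n/ν is R → limiting reagent.
n(A) = (2/2) × 16.10 = 16.10 mol
mass = 16.10 × 262.96 = 4234 g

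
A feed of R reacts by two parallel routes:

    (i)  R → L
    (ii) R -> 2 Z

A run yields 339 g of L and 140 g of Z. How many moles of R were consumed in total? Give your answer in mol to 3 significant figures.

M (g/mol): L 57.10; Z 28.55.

n(L) = 339 / 57.10 = 5.937 mol
n(Z) = 140 / 28.55 = 4.904 mol
n(R) via (i) = (1/1)×5.937 = 5.937 mol
n(R) via (ii) = (1/2)×4.904 = 2.452 mol
total n(R) = 5.937 + 2.452 = 8.389 mol

8.39 mol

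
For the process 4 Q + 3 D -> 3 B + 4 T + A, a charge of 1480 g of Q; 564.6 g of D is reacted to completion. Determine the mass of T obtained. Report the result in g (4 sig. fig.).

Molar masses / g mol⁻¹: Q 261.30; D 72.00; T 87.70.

496.7 g

n(Q) = 1480 / 261.30 = 5.664 mol
n(D) = 564.6 / 72.00 = 7.842 mol
n/ν → Q: 1.416, D: 2.614; Q is limiting.
n(T) = (4/4) × 5.664 = 5.664 mol
mass = 5.664 × 87.70 = 496.7 g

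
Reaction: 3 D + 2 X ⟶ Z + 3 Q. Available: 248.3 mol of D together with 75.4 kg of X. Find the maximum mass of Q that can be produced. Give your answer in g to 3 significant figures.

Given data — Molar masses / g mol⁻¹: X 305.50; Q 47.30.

n(D) = 248.3 mol
n(X) = 75.40×1000 / 305.50 = 246.8 mol
n/ν for D = 248.3/3 = 82.77
n/ν for X = 246.8/2 = 123.4
Smallest n/ν is D → limiting reagent.
n(Q) = (3/3) × 248.3 = 248.3 mol
mass = 248.3 × 47.30 = 11740 g

11700 g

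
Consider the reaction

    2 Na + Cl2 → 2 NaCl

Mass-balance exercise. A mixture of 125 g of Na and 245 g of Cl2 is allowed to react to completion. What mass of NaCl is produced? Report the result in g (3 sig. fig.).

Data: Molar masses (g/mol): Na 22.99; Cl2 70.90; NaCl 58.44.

n(Na) = 125.0 / 22.99 = 5.437 mol
n(Cl2) = 245.0 / 70.90 = 3.456 mol
n/ν for Na = 5.437/2 = 2.719
n/ν for Cl2 = 3.456/1 = 3.456
Smallest n/ν is Na → limiting reagent.
n(NaCl) = (2/2) × 5.437 = 5.437 mol
mass = 5.437 × 58.44 = 317.7 g

318 g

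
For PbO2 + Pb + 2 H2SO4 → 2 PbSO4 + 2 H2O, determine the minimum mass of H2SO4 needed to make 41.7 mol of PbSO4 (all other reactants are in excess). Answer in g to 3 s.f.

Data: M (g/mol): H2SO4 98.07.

n(PbSO4) = 41.70 mol
n(H2SO4) = (2/2) × 41.70 = 41.70 mol
mass = 41.70 × 98.07 = 4090 g

4090 g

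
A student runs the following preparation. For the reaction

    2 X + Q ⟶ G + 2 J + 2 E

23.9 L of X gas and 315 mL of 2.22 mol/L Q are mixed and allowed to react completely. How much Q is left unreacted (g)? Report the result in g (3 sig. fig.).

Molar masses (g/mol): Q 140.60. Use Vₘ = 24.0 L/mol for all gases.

n(X) = 23.90 / 24.0 = 0.9958 mol
n(Q) = 2.22 × 315.0/1000 = 0.6993 mol
n/ν for X = 0.9958/2 = 0.4979
n/ν for Q = 0.6993/1 = 0.6993
Smallest n/ν is X → limiting reagent.
Q consumed = (1/2) × 0.9958 = 0.4979 mol
Q remaining = 0.6993 − 0.4979 = 0.2014 mol
mass = 0.2014 × 140.60 = 28.32 g

28.3 g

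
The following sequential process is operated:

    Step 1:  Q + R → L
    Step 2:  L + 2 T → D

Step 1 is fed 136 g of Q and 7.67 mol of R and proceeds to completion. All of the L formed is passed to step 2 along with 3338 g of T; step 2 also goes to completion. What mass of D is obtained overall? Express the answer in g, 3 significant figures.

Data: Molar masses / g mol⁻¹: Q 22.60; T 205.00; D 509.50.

Step 1:
n(Q) = 136.0 / 22.60 = 6.018 mol
n(R) = 7.670 mol
n/ν for Q = 6.018/1 = 6.018
n/ν for R = 7.670/1 = 7.670
Smallest n/ν is Q → limiting reagent.
n(L) produced = (1/1) × 6.018 = 6.018 mol
Step 2:
n(L) available = 6.018 mol
n(T) = 3338 / 205.00 = 16.28 mol
n/ν for L = 6.018/1 = 6.018
n/ν for T = 16.28/2 = 8.140
Smallest n/ν is L → limiting reagent.
n(D) = (1/1) × 6.018 = 6.018 mol
mass = 6.018 × 509.50 = 3066 g

3070 g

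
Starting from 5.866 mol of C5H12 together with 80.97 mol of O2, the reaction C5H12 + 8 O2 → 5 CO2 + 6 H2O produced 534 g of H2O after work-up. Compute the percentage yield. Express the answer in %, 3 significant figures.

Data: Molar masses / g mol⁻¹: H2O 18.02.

84.2 %

n(C5H12) = 5.866 mol
n(O2) = 80.97 mol
n/ν for C5H12 = 5.866/1 = 5.866
n/ν for O2 = 80.97/8 = 10.12
Smallest n/ν is C5H12 → limiting reagent.
theoretical n(H2O) = (6/1) × 5.866 = 35.20 mol → 634.3 g
% yield = 534 / 634.3 × 100 = 84.19 %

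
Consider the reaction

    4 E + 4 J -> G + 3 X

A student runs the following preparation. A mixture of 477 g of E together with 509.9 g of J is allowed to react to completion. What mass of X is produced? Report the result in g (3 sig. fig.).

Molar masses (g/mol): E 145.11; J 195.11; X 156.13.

n(E) = 477.0 / 145.11 = 3.287 mol
n(J) = 509.9 / 195.11 = 2.613 mol
n/ν → E: 0.8218, J: 0.6533; J is limiting.
n(X) = (3/4) × 2.613 = 1.960 mol
mass = 1.960 × 156.13 = 306.0 g

306 g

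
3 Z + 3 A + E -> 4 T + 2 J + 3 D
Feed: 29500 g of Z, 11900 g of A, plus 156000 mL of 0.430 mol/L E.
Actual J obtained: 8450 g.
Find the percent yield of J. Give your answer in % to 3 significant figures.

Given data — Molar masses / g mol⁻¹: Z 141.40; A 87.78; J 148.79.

62.8 %

n(Z) = 29500 / 141.40 = 208.6 mol
n(A) = 11900 / 87.78 = 135.6 mol
n(E) = 0.430 × 156000/1000 = 67.08 mol
n/ν → Z: 69.53, A: 45.20, E: 67.08; A is limiting.
theoretical n(J) = (2/3) × 135.6 = 90.40 mol → 13450 g
% yield = 8450 / 13450 × 100 = 62.83 %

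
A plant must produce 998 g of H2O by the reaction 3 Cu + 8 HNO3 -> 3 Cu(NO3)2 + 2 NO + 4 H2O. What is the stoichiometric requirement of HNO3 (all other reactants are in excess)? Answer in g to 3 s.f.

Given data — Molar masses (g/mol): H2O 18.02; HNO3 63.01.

n(H2O) = 998 / 18.02 = 55.38 mol
n(HNO3) = (8/4) × 55.38 = 110.8 mol
mass = 110.8 × 63.01 = 6982 g

6980 g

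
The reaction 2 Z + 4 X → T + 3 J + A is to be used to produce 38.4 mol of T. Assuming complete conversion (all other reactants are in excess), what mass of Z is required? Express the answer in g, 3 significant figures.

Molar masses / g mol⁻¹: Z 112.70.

8660 g

n(T) = 38.40 mol
n(Z) = (2/1) × 38.40 = 76.80 mol
mass = 76.80 × 112.70 = 8655 g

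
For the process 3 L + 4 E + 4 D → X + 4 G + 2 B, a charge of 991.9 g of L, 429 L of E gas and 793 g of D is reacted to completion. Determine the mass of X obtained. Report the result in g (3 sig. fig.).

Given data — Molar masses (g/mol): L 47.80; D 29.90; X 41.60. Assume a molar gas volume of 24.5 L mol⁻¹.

182 g

n(L) = 991.9 / 47.80 = 20.75 mol
n(E) = 429.0 / 24.5 = 17.51 mol
n(D) = 793.0 / 29.90 = 26.52 mol
n/ν for L = 20.75/3 = 6.917
n/ν for E = 17.51/4 = 4.378
n/ν for D = 26.52/4 = 6.630
Smallest n/ν is E → limiting reagent.
n(X) = (1/4) × 17.51 = 4.378 mol
mass = 4.378 × 41.60 = 182.1 g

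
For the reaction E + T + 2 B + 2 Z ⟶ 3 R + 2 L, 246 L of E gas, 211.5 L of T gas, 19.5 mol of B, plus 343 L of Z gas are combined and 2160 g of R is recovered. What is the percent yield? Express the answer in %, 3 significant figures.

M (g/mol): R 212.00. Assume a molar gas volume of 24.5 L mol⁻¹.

n(E) = 246.0 / 24.5 = 10.04 mol
n(T) = 211.5 / 24.5 = 8.633 mol
n(B) = 19.50 mol
n(Z) = 343.0 / 24.5 = 14.00 mol
n/ν for E = 10.04/1 = 10.04
n/ν for T = 8.633/1 = 8.633
n/ν for B = 19.50/2 = 9.750
n/ν for Z = 14.00/2 = 7.000
Smallest n/ν is Z → limiting reagent.
theoretical n(R) = (3/2) × 14.00 = 21.00 mol → 4452 g
% yield = 2160 / 4452 × 100 = 48.52 %

48.5 %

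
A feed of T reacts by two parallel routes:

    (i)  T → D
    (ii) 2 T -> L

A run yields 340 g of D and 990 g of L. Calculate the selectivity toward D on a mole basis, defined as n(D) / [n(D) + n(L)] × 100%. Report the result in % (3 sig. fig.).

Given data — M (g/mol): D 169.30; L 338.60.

40.7 %

n(D) = 340 / 169.30 = 2.008 mol
n(L) = 990 / 338.60 = 2.924 mol
selectivity = 2.008/(2.008+2.924) × 100 = 40.71 %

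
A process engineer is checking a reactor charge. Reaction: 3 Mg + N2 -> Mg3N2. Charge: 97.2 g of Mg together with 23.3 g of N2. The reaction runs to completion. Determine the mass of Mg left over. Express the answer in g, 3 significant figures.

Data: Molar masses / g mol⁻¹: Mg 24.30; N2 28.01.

36.6 g

n(Mg) = 97.20 / 24.30 = 4.000 mol
n(N2) = 23.30 / 28.01 = 0.8318 mol
n/ν for Mg = 4.000/3 = 1.333
n/ν for N2 = 0.8318/1 = 0.8318
Smallest n/ν is N2 → limiting reagent.
Mg consumed = (3/1) × 0.8318 = 2.495 mol
Mg remaining = 4.000 − 2.495 = 1.505 mol
mass = 1.505 × 24.30 = 36.57 g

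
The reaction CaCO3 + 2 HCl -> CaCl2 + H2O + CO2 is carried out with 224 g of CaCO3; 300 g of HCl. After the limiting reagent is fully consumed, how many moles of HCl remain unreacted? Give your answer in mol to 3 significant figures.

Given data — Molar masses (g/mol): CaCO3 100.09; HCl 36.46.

3.75 mol

n(CaCO3) = 224.0 / 100.09 = 2.238 mol
n(HCl) = 300.0 / 36.46 = 8.228 mol
n/ν for CaCO3 = 2.238/1 = 2.238
n/ν for HCl = 8.228/2 = 4.114
Smallest n/ν is CaCO3 → limiting reagent.
HCl consumed = (2/1) × 2.238 = 4.476 mol
HCl remaining = 8.228 − 4.476 = 3.752 mol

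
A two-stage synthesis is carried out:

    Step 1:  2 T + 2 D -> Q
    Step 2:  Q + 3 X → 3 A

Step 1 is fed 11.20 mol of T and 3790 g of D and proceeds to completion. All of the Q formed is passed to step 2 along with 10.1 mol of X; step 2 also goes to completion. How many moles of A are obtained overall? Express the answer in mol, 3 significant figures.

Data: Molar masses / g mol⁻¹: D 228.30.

Step 1:
n(T) = 11.20 mol
n(D) = 3790 / 228.30 = 16.60 mol
n/ν for T = 11.20/2 = 5.600
n/ν for D = 16.60/2 = 8.300
Smallest n/ν is T → limiting reagent.
n(Q) produced = (1/2) × 11.20 = 5.600 mol
Step 2:
n(Q) available = 5.600 mol
n(X) = 10.10 mol
n/ν for Q = 5.600/1 = 5.600
n/ν for X = 10.10/3 = 3.367
Smallest n/ν is X → limiting reagent.
n(A) = (3/3) × 10.10 = 10.10 mol

10.1 mol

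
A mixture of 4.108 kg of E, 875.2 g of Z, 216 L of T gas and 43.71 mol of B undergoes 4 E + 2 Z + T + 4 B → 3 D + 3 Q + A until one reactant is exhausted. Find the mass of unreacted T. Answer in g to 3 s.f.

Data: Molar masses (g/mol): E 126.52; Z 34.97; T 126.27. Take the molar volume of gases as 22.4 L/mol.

n(E) = 4.108×1000 / 126.52 = 32.47 mol
n(Z) = 875.2 / 34.97 = 25.03 mol
n(T) = 216.0 / 22.4 = 9.643 mol
n(B) = 43.71 mol
n/ν for E = 32.47/4 = 8.118
n/ν for Z = 25.03/2 = 12.52
n/ν for T = 9.643/1 = 9.643
n/ν for B = 43.71/4 = 10.93
Smallest n/ν is E → limiting reagent.
T consumed = (1/4) × 32.47 = 8.118 mol
T remaining = 9.643 − 8.118 = 1.525 mol
mass = 1.525 × 126.27 = 192.6 g

193 g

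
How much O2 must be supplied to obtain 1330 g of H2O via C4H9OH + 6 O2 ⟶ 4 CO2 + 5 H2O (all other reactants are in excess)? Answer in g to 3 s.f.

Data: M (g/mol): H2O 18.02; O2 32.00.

2830 g

n(H2O) = 1330 / 18.02 = 73.81 mol
n(O2) = (6/5) × 73.81 = 88.57 mol
mass = 88.57 × 32.00 = 2834 g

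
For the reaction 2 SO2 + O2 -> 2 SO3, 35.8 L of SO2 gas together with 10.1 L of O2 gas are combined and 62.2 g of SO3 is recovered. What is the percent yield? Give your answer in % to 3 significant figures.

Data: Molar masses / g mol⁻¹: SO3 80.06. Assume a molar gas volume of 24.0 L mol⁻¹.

92.3 %

n(SO2) = 35.80 / 24.0 = 1.492 mol
n(O2) = 10.10 / 24.0 = 0.4208 mol
n/ν for SO2 = 1.492/2 = 0.7460
n/ν for O2 = 0.4208/1 = 0.4208
Smallest n/ν is O2 → limiting reagent.
theoretical n(SO3) = (2/1) × 0.4208 = 0.8416 mol → 67.38 g
% yield = 62.2 / 67.38 × 100 = 92.31 %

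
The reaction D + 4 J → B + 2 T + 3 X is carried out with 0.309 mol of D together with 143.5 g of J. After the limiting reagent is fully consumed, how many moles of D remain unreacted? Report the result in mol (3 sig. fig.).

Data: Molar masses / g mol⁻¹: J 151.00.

n(D) = 0.3090 mol
n(J) = 143.5 / 151.00 = 0.9503 mol
n/ν for D = 0.3090/1 = 0.3090
n/ν for J = 0.9503/4 = 0.2376
Smallest n/ν is J → limiting reagent.
D consumed = (1/4) × 0.9503 = 0.2376 mol
D remaining = 0.3090 − 0.2376 = 0.07140 mol

0.0714 mol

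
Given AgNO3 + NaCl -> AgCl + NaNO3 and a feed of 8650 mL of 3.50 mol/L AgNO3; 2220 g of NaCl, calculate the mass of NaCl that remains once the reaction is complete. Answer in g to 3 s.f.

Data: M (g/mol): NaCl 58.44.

n(AgNO3) = 3.50 × 8650/1000 = 30.28 mol
n(NaCl) = 2220 / 58.44 = 37.99 mol
n/ν → AgNO3: 30.28, NaCl: 37.99; AgNO3 is limiting.
NaCl consumed = (1/1) × 30.28 = 30.28 mol
NaCl remaining = 37.99 − 30.28 = 7.710 mol
mass = 7.710 × 58.44 = 450.6 g

451 g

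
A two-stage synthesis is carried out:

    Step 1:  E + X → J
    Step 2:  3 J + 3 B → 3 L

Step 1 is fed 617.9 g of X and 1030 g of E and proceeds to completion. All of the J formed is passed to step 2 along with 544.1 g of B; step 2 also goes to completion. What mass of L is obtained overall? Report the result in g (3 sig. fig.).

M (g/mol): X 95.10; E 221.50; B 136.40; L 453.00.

1810 g

Step 1:
n(X) = 617.9 / 95.10 = 6.497 mol
n(E) = 1030 / 221.50 = 4.650 mol
n/ν for X = 6.497/1 = 6.497
n/ν for E = 4.650/1 = 4.650
Smallest n/ν is E → limiting reagent.
n(J) produced = (1/1) × 4.650 = 4.650 mol
Step 2:
n(J) available = 4.650 mol
n(B) = 544.1 / 136.40 = 3.989 mol
n/ν for J = 4.650/3 = 1.550
n/ν for B = 3.989/3 = 1.330
Smallest n/ν is B → limiting reagent.
n(L) = (3/3) × 3.989 = 3.989 mol
mass = 3.989 × 453.00 = 1807 g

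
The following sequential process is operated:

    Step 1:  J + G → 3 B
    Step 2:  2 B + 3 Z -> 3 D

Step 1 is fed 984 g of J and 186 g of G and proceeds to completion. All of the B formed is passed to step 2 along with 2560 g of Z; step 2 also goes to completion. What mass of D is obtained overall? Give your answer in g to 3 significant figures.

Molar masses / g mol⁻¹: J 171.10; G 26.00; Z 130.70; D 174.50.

3420 g

Step 1:
n(J) = 984.0 / 171.10 = 5.751 mol
n(G) = 186.0 / 26.00 = 7.154 mol
n/ν for J = 5.751/1 = 5.751
n/ν for G = 7.154/1 = 7.154
Smallest n/ν is J → limiting reagent.
n(B) produced = (3/1) × 5.751 = 17.25 mol
Step 2:
n(B) available = 17.25 mol
n(Z) = 2560 / 130.70 = 19.59 mol
n/ν for B = 17.25/2 = 8.625
n/ν for Z = 19.59/3 = 6.530
Smallest n/ν is Z → limiting reagent.
n(D) = (3/3) × 19.59 = 19.59 mol
mass = 19.59 × 174.50 = 3418 g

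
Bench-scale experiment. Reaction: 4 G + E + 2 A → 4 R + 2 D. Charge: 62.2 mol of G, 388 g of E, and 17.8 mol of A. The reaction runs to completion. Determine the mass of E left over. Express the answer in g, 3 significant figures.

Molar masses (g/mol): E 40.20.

n(G) = 62.20 mol
n(E) = 388.0 / 40.20 = 9.652 mol
n(A) = 17.80 mol
n/ν → G: 15.55, E: 9.652, A: 8.900; A is limiting.
E consumed = (1/2) × 17.80 = 8.900 mol
E remaining = 9.652 − 8.900 = 0.7520 mol
mass = 0.7520 × 40.20 = 30.23 g

30.2 g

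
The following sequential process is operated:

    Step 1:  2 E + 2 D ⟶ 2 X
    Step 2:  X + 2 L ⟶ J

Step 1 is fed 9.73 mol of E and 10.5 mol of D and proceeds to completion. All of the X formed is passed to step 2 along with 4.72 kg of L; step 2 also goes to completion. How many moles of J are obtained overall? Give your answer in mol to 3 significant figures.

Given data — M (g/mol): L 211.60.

Step 1:
n(E) = 9.730 mol
n(D) = 10.50 mol
n/ν → E: 4.865, D: 5.250; E is limiting.
n(X) produced = (2/2) × 9.730 = 9.730 mol
Step 2:
n(X) available = 9.730 mol
n(L) = 4.720×1000 / 211.60 = 22.31 mol
n/ν → X: 9.730, L: 11.16; X is limiting.
n(J) = (1/1) × 9.730 = 9.730 mol

9.73 mol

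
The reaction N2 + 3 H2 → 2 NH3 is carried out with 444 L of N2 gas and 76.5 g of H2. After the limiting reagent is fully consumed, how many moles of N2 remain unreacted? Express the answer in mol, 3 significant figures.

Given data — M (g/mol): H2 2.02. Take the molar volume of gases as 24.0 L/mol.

n(N2) = 444.0 / 24.0 = 18.50 mol
n(H2) = 76.50 / 2.02 = 37.87 mol
n/ν for N2 = 18.50/1 = 18.50
n/ν for H2 = 37.87/3 = 12.62
Smallest n/ν is H2 → limiting reagent.
N2 consumed = (1/3) × 37.87 = 12.62 mol
N2 remaining = 18.50 − 12.62 = 5.880 mol

5.88 mol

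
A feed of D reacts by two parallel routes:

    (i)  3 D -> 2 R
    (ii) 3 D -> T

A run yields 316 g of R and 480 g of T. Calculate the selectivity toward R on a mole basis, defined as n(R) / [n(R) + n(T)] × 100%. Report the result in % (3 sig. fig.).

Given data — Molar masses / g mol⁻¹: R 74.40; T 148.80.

56.8 %

n(R) = 316 / 74.40 = 4.247 mol
n(T) = 480 / 148.80 = 3.226 mol
selectivity = 4.247/(4.247+3.226) × 100 = 56.83 %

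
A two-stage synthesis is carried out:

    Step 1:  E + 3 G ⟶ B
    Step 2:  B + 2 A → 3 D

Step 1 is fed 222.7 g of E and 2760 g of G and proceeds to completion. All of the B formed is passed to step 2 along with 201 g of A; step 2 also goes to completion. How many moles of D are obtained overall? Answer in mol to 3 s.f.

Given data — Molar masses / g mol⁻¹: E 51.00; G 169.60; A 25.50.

Step 1:
n(E) = 222.7 / 51.00 = 4.367 mol
n(G) = 2760 / 169.60 = 16.27 mol
n/ν for E = 4.367/1 = 4.367
n/ν for G = 16.27/3 = 5.423
Smallest n/ν is E → limiting reagent.
n(B) produced = (1/1) × 4.367 = 4.367 mol
Step 2:
n(B) available = 4.367 mol
n(A) = 201.0 / 25.50 = 7.882 mol
n/ν for B = 4.367/1 = 4.367
n/ν for A = 7.882/2 = 3.941
Smallest n/ν is A → limiting reagent.
n(D) = (3/2) × 7.882 = 11.82 mol

11.8 mol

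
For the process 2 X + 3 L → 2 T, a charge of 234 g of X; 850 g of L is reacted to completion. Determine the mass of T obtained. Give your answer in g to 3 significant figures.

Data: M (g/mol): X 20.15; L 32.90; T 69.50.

807 g

n(X) = 234.0 / 20.15 = 11.61 mol
n(L) = 850.0 / 32.90 = 25.84 mol
n/ν for X = 11.61/2 = 5.805
n/ν for L = 25.84/3 = 8.613
Smallest n/ν is X → limiting reagent.
n(T) = (2/2) × 11.61 = 11.61 mol
mass = 11.61 × 69.50 = 806.9 g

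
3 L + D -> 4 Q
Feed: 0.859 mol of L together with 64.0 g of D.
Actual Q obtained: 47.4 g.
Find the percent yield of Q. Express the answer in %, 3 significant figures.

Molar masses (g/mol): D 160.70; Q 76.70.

n(L) = 0.8590 mol
n(D) = 64.00 / 160.70 = 0.3983 mol
n/ν for L = 0.8590/3 = 0.2863
n/ν for D = 0.3983/1 = 0.3983
Smallest n/ν is L → limiting reagent.
theoretical n(Q) = (4/3) × 0.8590 = 1.145 mol → 87.82 g
% yield = 47.4 / 87.82 × 100 = 53.97 %

54.0 %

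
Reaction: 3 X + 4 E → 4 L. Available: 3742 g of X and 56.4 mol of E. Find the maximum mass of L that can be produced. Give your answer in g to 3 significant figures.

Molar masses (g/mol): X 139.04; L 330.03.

11800 g

n(X) = 3742 / 139.04 = 26.91 mol
n(E) = 56.40 mol
n/ν for X = 26.91/3 = 8.970
n/ν for E = 56.40/4 = 14.10
Smallest n/ν is X → limiting reagent.
n(L) = (4/3) × 26.91 = 35.88 mol
mass = 35.88 × 330.03 = 11840 g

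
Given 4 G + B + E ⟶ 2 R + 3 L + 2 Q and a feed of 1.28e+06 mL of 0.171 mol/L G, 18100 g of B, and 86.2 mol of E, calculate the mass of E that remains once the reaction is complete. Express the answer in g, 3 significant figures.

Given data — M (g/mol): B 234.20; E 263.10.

n(G) = 0.171 × 1.28e+06/1000 = 218.9 mol
n(B) = 18100 / 234.20 = 77.28 mol
n(E) = 86.20 mol
n/ν for G = 218.9/4 = 54.73
n/ν for B = 77.28/1 = 77.28
n/ν for E = 86.20/1 = 86.20
Smallest n/ν is G → limiting reagent.
E consumed = (1/4) × 218.9 = 54.73 mol
E remaining = 86.20 − 54.73 = 31.47 mol
mass = 31.47 × 263.10 = 8280 g

8280 g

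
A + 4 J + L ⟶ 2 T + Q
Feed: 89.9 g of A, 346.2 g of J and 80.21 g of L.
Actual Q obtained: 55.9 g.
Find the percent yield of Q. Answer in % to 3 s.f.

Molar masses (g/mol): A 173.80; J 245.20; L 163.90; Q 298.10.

n(A) = 89.90 / 173.80 = 0.5173 mol
n(J) = 346.2 / 245.20 = 1.412 mol
n(L) = 80.21 / 163.90 = 0.4894 mol
n/ν for A = 0.5173/1 = 0.5173
n/ν for J = 1.412/4 = 0.3530
n/ν for L = 0.4894/1 = 0.4894
Smallest n/ν is J → limiting reagent.
theoretical n(Q) = (1/4) × 1.412 = 0.3530 mol → 105.2 g
% yield = 55.9 / 105.2 × 100 = 53.14 %

53.1 %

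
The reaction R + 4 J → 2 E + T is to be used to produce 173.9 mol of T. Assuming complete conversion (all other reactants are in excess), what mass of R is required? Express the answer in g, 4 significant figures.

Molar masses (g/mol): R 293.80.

51090 g

n(T) = 173.9 mol
n(R) = (1/1) × 173.9 = 173.9 mol
mass = 173.9 × 293.80 = 51090 g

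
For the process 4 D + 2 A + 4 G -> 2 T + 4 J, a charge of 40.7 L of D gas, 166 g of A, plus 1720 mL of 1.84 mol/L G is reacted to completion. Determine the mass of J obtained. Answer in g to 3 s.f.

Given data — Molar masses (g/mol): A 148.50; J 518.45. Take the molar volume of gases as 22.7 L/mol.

930 g

n(D) = 40.70 / 22.7 = 1.793 mol
n(A) = 166.0 / 148.50 = 1.118 mol
n(G) = 1.84 × 1720/1000 = 3.165 mol
n/ν → D: 0.4483, A: 0.5590, G: 0.7913; D is limiting.
n(J) = (4/4) × 1.793 = 1.793 mol
mass = 1.793 × 518.45 = 929.6 g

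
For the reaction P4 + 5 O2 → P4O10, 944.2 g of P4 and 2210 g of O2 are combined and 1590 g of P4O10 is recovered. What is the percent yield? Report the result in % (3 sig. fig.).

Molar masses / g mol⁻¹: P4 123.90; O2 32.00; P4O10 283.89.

73.5 %

n(P4) = 944.2 / 123.90 = 7.621 mol
n(O2) = 2210 / 32.00 = 69.06 mol
n/ν for P4 = 7.621/1 = 7.621
n/ν for O2 = 69.06/5 = 13.81
Smallest n/ν is P4 → limiting reagent.
theoretical n(P4O10) = (1/1) × 7.621 = 7.621 mol → 2164 g
% yield = 1590 / 2164 × 100 = 73.48 %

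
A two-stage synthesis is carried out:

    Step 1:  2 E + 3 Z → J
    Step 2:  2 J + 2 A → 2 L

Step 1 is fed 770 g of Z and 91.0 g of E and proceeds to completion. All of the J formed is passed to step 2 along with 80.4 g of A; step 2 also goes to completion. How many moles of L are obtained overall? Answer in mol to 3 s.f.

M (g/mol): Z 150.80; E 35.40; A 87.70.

Step 1:
n(Z) = 770.0 / 150.80 = 5.106 mol
n(E) = 91.00 / 35.40 = 2.571 mol
n/ν for Z = 5.106/3 = 1.702
n/ν for E = 2.571/2 = 1.286
Smallest n/ν is E → limiting reagent.
n(J) produced = (1/2) × 2.571 = 1.286 mol
Step 2:
n(J) available = 1.286 mol
n(A) = 80.40 / 87.70 = 0.9168 mol
n/ν for J = 1.286/2 = 0.6430
n/ν for A = 0.9168/2 = 0.4584
Smallest n/ν is A → limiting reagent.
n(L) = (2/2) × 0.9168 = 0.9168 mol

0.917 mol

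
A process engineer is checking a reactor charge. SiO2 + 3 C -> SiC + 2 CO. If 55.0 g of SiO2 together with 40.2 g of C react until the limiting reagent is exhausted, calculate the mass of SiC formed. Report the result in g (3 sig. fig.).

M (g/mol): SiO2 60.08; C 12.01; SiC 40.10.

n(SiO2) = 55.00 / 60.08 = 0.9154 mol
n(C) = 40.20 / 12.01 = 3.347 mol
n/ν for SiO2 = 0.9154/1 = 0.9154
n/ν for C = 3.347/3 = 1.116
Smallest n/ν is SiO2 → limiting reagent.
n(SiC) = (1/1) × 0.9154 = 0.9154 mol
mass = 0.9154 × 40.10 = 36.71 g

36.7 g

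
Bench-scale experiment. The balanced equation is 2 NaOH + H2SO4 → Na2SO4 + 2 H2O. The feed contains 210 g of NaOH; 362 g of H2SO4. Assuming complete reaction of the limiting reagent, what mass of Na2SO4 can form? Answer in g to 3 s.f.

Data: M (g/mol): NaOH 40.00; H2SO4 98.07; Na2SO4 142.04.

373 g

n(NaOH) = 210.0 / 40.00 = 5.250 mol
n(H2SO4) = 362.0 / 98.07 = 3.691 mol
n/ν for NaOH = 5.250/2 = 2.625
n/ν for H2SO4 = 3.691/1 = 3.691
Smallest n/ν is NaOH → limiting reagent.
n(Na2SO4) = (1/2) × 5.250 = 2.625 mol
mass = 2.625 × 142.04 = 372.9 g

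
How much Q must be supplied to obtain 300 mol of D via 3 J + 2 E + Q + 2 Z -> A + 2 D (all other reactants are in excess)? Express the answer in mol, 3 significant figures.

n(D) = 300.0 mol
n(Q) = (1/2) × 300.0 = 150.0 mol

150 mol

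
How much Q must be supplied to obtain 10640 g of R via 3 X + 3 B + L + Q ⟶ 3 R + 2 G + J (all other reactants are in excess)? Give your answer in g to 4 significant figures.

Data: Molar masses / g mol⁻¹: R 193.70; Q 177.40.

n(R) = 10640 / 193.70 = 54.93 mol
n(Q) = (1/3) × 54.93 = 18.31 mol
mass = 18.31 × 177.40 = 3248 g

3248 g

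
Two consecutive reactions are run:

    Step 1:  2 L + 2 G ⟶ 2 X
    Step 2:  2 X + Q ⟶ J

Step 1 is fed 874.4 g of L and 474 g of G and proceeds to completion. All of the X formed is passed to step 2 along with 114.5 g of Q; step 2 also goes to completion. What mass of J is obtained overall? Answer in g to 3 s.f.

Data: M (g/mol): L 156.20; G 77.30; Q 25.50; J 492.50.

Step 1:
n(L) = 874.4 / 156.20 = 5.598 mol
n(G) = 474.0 / 77.30 = 6.132 mol
n/ν → L: 2.799, G: 3.066; L is limiting.
n(X) produced = (2/2) × 5.598 = 5.598 mol
Step 2:
n(X) available = 5.598 mol
n(Q) = 114.5 / 25.50 = 4.490 mol
n/ν → X: 2.799, Q: 4.490; X is limiting.
n(J) = (1/2) × 5.598 = 2.799 mol
mass = 2.799 × 492.50 = 1379 g

1380 g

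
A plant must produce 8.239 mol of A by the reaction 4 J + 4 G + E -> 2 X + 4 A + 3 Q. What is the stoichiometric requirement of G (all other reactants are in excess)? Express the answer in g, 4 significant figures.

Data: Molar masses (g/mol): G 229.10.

n(A) = 8.239 mol
n(G) = (4/4) × 8.239 = 8.239 mol
mass = 8.239 × 229.10 = 1888 g

1888 g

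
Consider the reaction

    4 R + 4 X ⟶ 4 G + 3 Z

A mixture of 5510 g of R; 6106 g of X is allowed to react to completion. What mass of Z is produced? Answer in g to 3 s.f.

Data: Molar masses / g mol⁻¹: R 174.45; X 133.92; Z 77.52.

n(R) = 5510 / 174.45 = 31.58 mol
n(X) = 6106 / 133.92 = 45.59 mol
n/ν for R = 31.58/4 = 7.895
n/ν for X = 45.59/4 = 11.40
Smallest n/ν is R → limiting reagent.
n(Z) = (3/4) × 31.58 = 23.69 mol
mass = 23.69 × 77.52 = 1836 g

1840 g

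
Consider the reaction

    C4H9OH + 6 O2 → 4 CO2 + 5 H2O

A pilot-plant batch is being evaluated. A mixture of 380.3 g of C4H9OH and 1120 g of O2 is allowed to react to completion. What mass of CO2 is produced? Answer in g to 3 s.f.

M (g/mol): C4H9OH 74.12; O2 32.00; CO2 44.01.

903 g

n(C4H9OH) = 380.3 / 74.12 = 5.131 mol
n(O2) = 1120 / 32.00 = 35.00 mol
n/ν for C4H9OH = 5.131/1 = 5.131
n/ν for O2 = 35.00/6 = 5.833
Smallest n/ν is C4H9OH → limiting reagent.
n(CO2) = (4/1) × 5.131 = 20.52 mol
mass = 20.52 × 44.01 = 903.1 g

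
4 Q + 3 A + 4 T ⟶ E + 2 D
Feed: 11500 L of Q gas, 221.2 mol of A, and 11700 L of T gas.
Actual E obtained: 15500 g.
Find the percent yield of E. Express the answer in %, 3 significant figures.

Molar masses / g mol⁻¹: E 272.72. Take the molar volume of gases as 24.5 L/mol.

n(Q) = 11500 / 24.5 = 469.4 mol
n(A) = 221.2 mol
n(T) = 11700 / 24.5 = 477.6 mol
n/ν → Q: 117.4, A: 73.73, T: 119.4; A is limiting.
theoretical n(E) = (1/3) × 221.2 = 73.73 mol → 20110 g
% yield = 15500 / 20110 × 100 = 77.08 %

77.1 %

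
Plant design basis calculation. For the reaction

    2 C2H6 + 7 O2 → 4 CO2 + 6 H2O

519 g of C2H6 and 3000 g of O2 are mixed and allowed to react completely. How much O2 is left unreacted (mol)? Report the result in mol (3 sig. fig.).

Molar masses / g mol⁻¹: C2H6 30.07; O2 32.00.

n(C2H6) = 519.0 / 30.07 = 17.26 mol
n(O2) = 3000 / 32.00 = 93.75 mol
n/ν for C2H6 = 17.26/2 = 8.630
n/ν for O2 = 93.75/7 = 13.39
Smallest n/ν is C2H6 → limiting reagent.
O2 consumed = (7/2) × 17.26 = 60.41 mol
O2 remaining = 93.75 − 60.41 = 33.34 mol

33.3 mol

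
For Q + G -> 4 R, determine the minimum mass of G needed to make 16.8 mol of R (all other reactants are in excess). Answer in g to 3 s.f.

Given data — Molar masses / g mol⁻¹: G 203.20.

853 g

n(R) = 16.80 mol
n(G) = (1/4) × 16.80 = 4.200 mol
mass = 4.200 × 203.20 = 853.4 g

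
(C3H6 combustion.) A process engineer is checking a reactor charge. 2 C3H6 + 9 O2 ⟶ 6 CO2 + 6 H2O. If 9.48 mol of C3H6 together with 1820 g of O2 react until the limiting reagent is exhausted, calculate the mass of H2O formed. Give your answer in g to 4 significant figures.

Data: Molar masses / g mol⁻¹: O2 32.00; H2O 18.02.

512.5 g

n(C3H6) = 9.480 mol
n(O2) = 1820 / 32.00 = 56.88 mol
n/ν → C3H6: 4.740, O2: 6.320; C3H6 is limiting.
n(H2O) = (6/2) × 9.480 = 28.44 mol
mass = 28.44 × 18.02 = 512.5 g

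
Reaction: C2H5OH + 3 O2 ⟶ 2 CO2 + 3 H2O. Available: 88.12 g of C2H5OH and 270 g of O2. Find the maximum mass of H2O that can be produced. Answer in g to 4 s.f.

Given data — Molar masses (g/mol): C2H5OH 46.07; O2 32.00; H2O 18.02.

103.4 g

n(C2H5OH) = 88.12 / 46.07 = 1.913 mol
n(O2) = 270.0 / 32.00 = 8.438 mol
n/ν → C2H5OH: 1.913, O2: 2.813; C2H5OH is limiting.
n(H2O) = (3/1) × 1.913 = 5.739 mol
mass = 5.739 × 18.02 = 103.4 g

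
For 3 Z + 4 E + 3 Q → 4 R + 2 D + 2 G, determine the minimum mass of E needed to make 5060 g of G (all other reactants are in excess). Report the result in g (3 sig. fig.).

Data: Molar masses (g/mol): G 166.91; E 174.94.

n(G) = 5060 / 166.91 = 30.32 mol
n(E) = (4/2) × 30.32 = 60.64 mol
mass = 60.64 × 174.94 = 10610 g

10600 g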